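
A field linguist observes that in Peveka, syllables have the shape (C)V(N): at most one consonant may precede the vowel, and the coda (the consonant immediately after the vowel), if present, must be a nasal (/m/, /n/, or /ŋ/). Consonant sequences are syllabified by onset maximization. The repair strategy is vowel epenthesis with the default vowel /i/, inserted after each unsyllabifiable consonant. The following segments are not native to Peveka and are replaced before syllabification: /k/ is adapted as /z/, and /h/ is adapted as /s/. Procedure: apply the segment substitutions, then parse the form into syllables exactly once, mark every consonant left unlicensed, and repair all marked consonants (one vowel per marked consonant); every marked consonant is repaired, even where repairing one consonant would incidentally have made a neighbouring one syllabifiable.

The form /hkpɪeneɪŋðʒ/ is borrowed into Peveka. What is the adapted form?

sizipɪeneɪŋðiʒi

Substitution: /h/ → /s/, /k/ → /z/, giving /szpɪeneɪŋðʒ/.
Syllabifying with onset maximization leaves /s/, /z/, /ð/, /ʒ/ stranded (only a nasal (/m/, /n/, or /ŋ/) is licensed in coda position; onsets are limited to one consonant).
Inserting the epenthetic vowel yields /s/ → /si/, /z/ → /zi/, /ð/ → /ði/, /ʒ/ → /ʒi/.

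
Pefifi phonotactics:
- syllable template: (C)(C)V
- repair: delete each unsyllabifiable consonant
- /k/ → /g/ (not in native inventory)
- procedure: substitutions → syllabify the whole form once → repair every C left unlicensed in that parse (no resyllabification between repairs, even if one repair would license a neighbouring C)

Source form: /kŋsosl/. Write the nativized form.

Substitution: /k/ → /g/, giving /gŋsosl/.
The consonants /g/, /s/, /l/ cannot be parsed into a legal (C)(C)V syllable (no codas are permitted; onsets may contain at most 2 consonants).
Deletion applies to /g/, /s/, /l/.

ŋso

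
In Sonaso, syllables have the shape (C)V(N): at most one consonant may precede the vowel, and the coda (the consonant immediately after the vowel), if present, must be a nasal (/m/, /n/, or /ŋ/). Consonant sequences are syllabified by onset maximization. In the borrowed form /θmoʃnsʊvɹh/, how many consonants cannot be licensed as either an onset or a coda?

6

Syllabifying with onset maximization leaves /θ/, /ʃ/, /n/, /v/, /ɹ/, /h/ stranded (only a nasal (/m/, /n/, or /ŋ/) is licensed in coda position; onsets are limited to one consonant).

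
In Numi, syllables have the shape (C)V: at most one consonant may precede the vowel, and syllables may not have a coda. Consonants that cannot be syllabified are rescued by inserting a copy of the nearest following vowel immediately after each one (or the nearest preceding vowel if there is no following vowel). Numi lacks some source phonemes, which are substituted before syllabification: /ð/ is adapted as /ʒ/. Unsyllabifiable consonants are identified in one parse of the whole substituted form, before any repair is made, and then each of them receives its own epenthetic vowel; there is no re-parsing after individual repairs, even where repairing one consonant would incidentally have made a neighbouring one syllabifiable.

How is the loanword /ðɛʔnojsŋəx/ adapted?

Substitution: /ð/ → /ʒ/, giving /ʒɛʔnojsŋəx/.
Under (C)V, the unsyllabifiable consonants are /ʔ/, /j/, /s/, /x/ (no codas are permitted; onsets are limited to one consonant).
Inserting the epenthetic vowel yields /ʔ/ → /ʔo/, /j/ → /jə/, /s/ → /sə/, /x/ → /xə/.

ʒɛʔonojəsəŋəxə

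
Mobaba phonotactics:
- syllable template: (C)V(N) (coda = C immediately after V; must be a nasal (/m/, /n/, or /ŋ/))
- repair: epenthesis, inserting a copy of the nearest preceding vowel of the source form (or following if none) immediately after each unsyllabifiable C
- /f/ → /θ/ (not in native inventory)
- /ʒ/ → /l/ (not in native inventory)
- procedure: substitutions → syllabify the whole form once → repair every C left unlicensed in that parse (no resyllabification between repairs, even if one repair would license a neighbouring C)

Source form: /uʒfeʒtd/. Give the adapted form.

Substitution: /ʒ/ → /l/, /f/ → /θ/, giving /ulθeltd/.
Under (C)V(N), the unsyllabifiable consonants are /l/, /l/, /t/, /d/ (only a nasal (/m/, /n/, or /ŋ/) is licensed in coda position; onsets are limited to one consonant).
Inserting the epenthetic vowel yields /l/ → /lu/, /l/ → /le/, /t/ → /te/, /d/ → /de/.

uluθeletede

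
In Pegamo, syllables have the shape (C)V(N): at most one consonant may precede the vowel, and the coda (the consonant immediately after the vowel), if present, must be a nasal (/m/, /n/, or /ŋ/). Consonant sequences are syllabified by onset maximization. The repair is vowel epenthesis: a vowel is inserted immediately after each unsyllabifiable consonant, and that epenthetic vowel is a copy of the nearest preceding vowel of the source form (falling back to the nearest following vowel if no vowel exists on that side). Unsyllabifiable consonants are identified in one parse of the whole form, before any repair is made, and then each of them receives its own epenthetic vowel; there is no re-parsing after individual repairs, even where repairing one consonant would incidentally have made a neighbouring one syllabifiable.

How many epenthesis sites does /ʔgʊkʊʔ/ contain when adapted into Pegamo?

2

The unsyllabifiable consonants are /ʔ/, /ʔ/; each receives one epenthetic vowel.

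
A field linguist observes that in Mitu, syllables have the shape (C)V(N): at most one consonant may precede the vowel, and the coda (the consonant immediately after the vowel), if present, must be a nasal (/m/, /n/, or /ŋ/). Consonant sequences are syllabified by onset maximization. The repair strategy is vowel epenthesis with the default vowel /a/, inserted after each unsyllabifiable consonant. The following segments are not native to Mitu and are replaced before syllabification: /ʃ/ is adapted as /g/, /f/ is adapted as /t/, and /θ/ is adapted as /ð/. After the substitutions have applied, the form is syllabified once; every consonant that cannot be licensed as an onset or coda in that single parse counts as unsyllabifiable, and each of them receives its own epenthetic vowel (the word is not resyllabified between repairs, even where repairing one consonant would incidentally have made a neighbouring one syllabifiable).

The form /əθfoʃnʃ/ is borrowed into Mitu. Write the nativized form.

Substitution: /θ/ → /ð/, /f/ → /t/, /ʃ/ → /g/, giving /əðtogng/.
Under (C)V(N), the unsyllabifiable consonants are /ð/, /g/, /n/, /g/ (only a nasal (/m/, /n/, or /ŋ/) is licensed in coda position; onsets are limited to one consonant).
Epenthesis after each stranded consonant: /ð/ → /ða/, /g/ → /ga/, /n/ → /na/, /g/ → /ga/.

əðatoganaga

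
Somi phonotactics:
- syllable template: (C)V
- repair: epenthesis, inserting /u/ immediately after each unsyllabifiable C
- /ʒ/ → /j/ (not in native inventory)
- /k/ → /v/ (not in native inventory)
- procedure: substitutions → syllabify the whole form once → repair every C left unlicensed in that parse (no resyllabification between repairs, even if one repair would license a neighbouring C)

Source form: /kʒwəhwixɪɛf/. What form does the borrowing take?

vujuwəhuwixɪɛfu

Substitution: /k/ → /v/, /ʒ/ → /j/, giving /vjwəhwixɪɛf/.
Syllabifying with onset maximization leaves /v/, /j/, /h/, /f/ stranded (no codas are permitted; onsets are limited to one consonant).
Each unlicensed consonant becomes the onset of a new syllable: /v/ → /vu/, /j/ → /ju/, /h/ → /hu/, /f/ → /fu/.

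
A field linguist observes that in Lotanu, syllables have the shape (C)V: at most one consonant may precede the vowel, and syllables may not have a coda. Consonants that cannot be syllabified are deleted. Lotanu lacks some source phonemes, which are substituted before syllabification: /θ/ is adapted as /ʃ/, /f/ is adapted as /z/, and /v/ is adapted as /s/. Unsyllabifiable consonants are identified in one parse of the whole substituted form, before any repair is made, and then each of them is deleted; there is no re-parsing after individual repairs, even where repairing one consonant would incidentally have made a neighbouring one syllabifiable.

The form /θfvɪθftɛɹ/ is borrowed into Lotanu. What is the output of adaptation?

sɪtɛ

Substitution: /θ/ → /ʃ/, /f/ → /z/, /v/ → /s/, giving /ʃzsɪʃztɛɹ/.
The consonants /ʃ/, /z/, /ʃ/, /z/, /ɹ/ cannot be parsed into a legal (C)V syllable (no codas are permitted; onsets are limited to one consonant).
Deletion applies to /ʃ/, /z/, /ʃ/, /z/, /ɹ/.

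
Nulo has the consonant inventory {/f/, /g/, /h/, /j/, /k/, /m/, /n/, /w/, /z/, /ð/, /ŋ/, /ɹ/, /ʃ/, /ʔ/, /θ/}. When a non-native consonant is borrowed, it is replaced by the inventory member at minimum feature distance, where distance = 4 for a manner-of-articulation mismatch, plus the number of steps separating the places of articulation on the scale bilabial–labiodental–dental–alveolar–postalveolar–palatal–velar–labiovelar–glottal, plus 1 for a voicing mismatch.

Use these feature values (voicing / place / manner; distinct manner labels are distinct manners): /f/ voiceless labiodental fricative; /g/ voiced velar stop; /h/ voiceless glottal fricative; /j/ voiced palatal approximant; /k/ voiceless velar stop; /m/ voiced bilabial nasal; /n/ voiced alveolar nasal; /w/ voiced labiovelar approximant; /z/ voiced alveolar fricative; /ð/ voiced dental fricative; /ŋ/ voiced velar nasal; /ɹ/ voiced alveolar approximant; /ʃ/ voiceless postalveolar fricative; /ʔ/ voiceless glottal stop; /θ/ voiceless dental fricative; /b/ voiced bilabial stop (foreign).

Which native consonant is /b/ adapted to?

/m/ is closest: manner differs (stop→nasal, +4), place distance 0 (bilabial→bilabial), same voicing; total 4. Next closest is /f/ at distance 6.

m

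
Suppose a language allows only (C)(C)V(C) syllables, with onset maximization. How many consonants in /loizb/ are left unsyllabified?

1

The consonants /b/ cannot be parsed into a legal (C)(C)V(C) syllable (at most one coda consonant is licensed; onsets may contain at most 2 consonants).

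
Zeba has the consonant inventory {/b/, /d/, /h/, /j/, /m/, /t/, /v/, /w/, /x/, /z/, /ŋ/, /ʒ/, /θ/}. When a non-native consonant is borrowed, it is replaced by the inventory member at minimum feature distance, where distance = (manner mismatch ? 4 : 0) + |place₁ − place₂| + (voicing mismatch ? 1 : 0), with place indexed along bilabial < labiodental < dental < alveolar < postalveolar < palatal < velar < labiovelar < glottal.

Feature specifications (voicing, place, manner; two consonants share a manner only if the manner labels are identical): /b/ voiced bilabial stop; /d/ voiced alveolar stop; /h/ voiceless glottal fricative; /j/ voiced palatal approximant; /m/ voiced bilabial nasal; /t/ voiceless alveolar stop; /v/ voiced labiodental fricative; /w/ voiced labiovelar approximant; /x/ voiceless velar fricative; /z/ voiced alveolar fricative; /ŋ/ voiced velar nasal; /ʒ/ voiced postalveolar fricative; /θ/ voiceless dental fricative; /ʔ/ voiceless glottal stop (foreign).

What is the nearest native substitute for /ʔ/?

/h/ is closest: manner differs (stop→fricative, +4), place distance 0 (glottal→glottal), same voicing; total 4. Next closest is /t/ at distance 5.

h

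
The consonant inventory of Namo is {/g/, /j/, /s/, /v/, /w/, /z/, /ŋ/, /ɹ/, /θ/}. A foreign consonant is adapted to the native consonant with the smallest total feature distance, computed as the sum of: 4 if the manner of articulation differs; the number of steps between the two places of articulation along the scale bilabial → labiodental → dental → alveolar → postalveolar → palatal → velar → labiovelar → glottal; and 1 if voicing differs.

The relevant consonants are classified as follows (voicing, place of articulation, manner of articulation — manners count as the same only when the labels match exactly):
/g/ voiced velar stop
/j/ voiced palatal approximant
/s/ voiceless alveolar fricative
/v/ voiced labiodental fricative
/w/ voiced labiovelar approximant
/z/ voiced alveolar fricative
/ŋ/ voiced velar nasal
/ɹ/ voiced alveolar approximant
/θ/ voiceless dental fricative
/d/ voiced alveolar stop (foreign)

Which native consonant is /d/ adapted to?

g

/g/ is closest: same manner (stop), place distance 3 (alveolar→velar), same voicing; total 3. Next closest is /z/ at distance 4.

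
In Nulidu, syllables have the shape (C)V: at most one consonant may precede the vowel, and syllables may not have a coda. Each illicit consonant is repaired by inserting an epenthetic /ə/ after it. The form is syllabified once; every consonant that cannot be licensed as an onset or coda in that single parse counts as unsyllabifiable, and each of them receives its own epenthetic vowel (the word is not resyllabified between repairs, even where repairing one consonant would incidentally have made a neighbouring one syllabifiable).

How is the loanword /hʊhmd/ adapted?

hʊhəmədə

Syllabifying with onset maximization leaves /h/, /m/, /d/ stranded (no codas are permitted; onsets are limited to one consonant).
Each unlicensed consonant becomes the onset of a new syllable: /h/ → /hə/, /m/ → /mə/, /d/ → /də/.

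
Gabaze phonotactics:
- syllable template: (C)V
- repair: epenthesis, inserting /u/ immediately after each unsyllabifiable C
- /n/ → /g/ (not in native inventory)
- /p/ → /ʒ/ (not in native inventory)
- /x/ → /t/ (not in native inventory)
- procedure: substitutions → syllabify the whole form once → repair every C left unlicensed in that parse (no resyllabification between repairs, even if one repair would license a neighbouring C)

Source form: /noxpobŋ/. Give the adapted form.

gotuʒobuŋu

Substitution: /n/ → /g/, /x/ → /t/, /p/ → /ʒ/, giving /gotʒobŋ/.
Syllabifying with onset maximization leaves /t/, /b/, /ŋ/ stranded (no codas are permitted; onsets are limited to one consonant).
Epenthesis after each stranded consonant: /t/ → /tu/, /b/ → /bu/, /ŋ/ → /ŋu/.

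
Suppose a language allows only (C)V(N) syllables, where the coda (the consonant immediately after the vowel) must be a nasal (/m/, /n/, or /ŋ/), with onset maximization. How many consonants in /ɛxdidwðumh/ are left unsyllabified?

4

Syllabifying with onset maximization leaves /x/, /d/, /w/, /h/ stranded (only a nasal (/m/, /n/, or /ŋ/) is licensed in coda position; onsets are limited to one consonant).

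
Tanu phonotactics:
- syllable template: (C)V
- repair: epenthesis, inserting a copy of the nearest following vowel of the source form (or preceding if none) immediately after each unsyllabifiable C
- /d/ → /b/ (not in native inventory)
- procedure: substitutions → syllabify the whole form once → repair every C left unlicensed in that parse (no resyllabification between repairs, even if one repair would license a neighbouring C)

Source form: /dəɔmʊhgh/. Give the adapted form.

Substitution: /d/ → /b/, giving /bəɔmʊhgh/.
Under (C)V, the unsyllabifiable consonants are /h/, /g/, /h/ (no codas are permitted; onsets are limited to one consonant).
Inserting the epenthetic vowel yields /h/ → /hʊ/, /g/ → /gʊ/, /h/ → /hʊ/.

bəɔmʊhʊgʊhʊ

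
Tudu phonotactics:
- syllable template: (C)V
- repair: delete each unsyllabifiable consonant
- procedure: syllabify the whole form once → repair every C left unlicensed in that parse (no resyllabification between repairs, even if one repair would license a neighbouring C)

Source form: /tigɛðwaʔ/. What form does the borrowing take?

tigɛwa

Syllabifying with onset maximization leaves /ð/, /ʔ/ stranded (no codas are permitted; onsets are limited to one consonant).
Deleting the stranded consonants removes /ð/, /ʔ/.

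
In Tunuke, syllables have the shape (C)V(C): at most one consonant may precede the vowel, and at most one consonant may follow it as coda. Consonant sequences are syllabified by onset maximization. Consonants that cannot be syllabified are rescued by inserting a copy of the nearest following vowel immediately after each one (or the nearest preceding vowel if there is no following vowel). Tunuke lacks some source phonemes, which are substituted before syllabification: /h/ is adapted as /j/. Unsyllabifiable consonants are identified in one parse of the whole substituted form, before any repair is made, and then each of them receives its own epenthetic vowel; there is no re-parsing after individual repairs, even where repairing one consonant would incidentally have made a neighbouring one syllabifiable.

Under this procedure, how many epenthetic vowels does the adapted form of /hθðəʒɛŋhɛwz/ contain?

3

After substitution the input is /jθðəʒɛŋjɛwz/.
The unsyllabifiable consonants are /j/, /θ/, /z/; each receives one epenthetic vowel.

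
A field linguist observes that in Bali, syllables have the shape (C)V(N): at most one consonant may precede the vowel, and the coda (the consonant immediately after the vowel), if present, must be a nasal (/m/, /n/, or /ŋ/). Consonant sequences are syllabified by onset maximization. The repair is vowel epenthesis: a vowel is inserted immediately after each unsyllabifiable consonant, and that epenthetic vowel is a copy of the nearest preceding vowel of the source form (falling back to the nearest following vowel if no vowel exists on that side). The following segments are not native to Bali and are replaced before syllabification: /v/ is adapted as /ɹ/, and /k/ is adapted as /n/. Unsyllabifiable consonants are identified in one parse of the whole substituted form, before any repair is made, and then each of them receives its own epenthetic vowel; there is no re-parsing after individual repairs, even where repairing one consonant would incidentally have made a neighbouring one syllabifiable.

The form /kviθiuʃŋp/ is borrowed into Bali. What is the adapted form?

niɹiθiuʃuŋupu

Substitution: /k/ → /n/, /v/ → /ɹ/, giving /nɹiθiuʃŋp/.
Under (C)V(N), the unsyllabifiable consonants are /n/, /ʃ/, /ŋ/, /p/ (only a nasal (/m/, /n/, or /ŋ/) is licensed in coda position; onsets are limited to one consonant).
Each unlicensed consonant becomes the onset of a new syllable: /n/ → /ni/, /ʃ/ → /ʃu/, /ŋ/ → /ŋu/, /p/ → /pu/.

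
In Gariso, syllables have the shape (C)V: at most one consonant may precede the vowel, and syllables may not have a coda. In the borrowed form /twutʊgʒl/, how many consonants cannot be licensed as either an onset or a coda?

4

The consonants /t/, /g/, /ʒ/, /l/ cannot be parsed into a legal (C)V syllable (no codas are permitted; onsets are limited to one consonant).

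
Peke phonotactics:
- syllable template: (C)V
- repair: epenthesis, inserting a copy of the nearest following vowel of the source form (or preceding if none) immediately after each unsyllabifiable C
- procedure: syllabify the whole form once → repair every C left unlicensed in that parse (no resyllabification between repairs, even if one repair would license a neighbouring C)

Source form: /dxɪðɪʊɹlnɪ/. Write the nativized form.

Under (C)V, the unsyllabifiable consonants are /d/, /ɹ/, /l/ (no codas are permitted; onsets are limited to one consonant).
Each unlicensed consonant becomes the onset of a new syllable: /d/ → /dɪ/, /ɹ/ → /ɹɪ/, /l/ → /lɪ/.

dɪxɪðɪʊɹɪlɪnɪ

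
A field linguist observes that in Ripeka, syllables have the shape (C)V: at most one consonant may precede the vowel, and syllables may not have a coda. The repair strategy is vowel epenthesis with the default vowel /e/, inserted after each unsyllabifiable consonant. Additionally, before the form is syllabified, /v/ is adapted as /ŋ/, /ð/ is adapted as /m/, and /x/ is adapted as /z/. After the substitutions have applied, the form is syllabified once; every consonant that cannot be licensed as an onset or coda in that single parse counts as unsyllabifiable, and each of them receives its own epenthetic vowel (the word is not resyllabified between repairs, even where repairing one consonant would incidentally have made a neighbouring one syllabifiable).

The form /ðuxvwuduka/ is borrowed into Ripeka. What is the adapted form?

muzeŋewuduka

Substitution: /ð/ → /m/, /x/ → /z/, /v/ → /ŋ/, giving /muzŋwuduka/.
The consonants /z/, /ŋ/ cannot be parsed into a legal (C)V syllable (no codas are permitted; onsets are limited to one consonant).
Epenthesis after each stranded consonant: /z/ → /ze/, /ŋ/ → /ŋe/.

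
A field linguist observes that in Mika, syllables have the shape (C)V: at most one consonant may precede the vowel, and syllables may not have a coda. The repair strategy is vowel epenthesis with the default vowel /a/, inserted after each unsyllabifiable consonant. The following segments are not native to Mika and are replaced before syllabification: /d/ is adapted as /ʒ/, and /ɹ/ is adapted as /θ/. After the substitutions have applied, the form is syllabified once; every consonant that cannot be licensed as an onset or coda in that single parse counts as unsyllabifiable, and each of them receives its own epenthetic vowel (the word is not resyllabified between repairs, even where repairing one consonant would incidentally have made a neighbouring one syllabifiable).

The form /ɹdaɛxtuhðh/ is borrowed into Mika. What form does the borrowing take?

Substitution: /ɹ/ → /θ/, /d/ → /ʒ/, giving /θʒaɛxtuhðh/.
Under (C)V, the unsyllabifiable consonants are /θ/, /x/, /h/, /ð/, /h/ (no codas are permitted; onsets are limited to one consonant).
Each unlicensed consonant becomes the onset of a new syllable: /θ/ → /θa/, /x/ → /xa/, /h/ → /ha/, /ð/ → /ða/, /h/ → /ha/.

θaʒaɛxatuhaðaha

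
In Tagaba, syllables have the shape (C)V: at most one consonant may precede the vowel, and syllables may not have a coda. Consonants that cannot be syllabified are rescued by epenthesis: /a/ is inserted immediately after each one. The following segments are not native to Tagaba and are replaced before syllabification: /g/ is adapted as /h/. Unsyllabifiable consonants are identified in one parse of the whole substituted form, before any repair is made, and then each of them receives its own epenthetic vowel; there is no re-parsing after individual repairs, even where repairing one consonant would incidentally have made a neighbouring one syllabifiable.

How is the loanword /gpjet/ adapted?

hapajeta

Substitution: /g/ → /h/, giving /hpjet/.
The consonants /h/, /p/, /t/ cannot be parsed into a legal (C)V syllable (no codas are permitted; onsets are limited to one consonant).
Inserting the epenthetic vowel yields /h/ → /ha/, /p/ → /pa/, /t/ → /ta/.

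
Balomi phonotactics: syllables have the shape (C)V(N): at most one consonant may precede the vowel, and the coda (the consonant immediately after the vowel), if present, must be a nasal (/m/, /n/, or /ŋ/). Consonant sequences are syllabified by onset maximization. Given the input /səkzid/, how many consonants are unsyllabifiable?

Syllabifying with onset maximization leaves /k/, /d/ stranded (only a nasal (/m/, /n/, or /ŋ/) is licensed in coda position; onsets are limited to one consonant).

2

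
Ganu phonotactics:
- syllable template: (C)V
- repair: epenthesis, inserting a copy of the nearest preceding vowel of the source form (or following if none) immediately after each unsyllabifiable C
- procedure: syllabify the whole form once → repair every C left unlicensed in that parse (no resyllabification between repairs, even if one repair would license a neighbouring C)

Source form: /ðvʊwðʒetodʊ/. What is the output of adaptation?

ðʊvʊwʊðʊʒetodʊ

Syllabifying with onset maximization leaves /ð/, /w/, /ð/ stranded (no codas are permitted; onsets are limited to one consonant).
Inserting the epenthetic vowel yields /ð/ → /ðʊ/, /w/ → /wʊ/, /ð/ → /ðʊ/.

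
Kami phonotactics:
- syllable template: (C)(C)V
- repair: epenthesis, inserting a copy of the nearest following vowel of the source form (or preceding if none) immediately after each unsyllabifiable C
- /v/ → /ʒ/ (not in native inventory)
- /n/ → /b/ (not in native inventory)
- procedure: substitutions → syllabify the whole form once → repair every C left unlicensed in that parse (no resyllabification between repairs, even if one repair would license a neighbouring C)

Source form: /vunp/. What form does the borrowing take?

Substitution: /v/ → /ʒ/, /n/ → /b/, giving /ʒubp/.
Under (C)(C)V, the unsyllabifiable consonants are /b/, /p/ (no codas are permitted; onsets may contain at most 2 consonants).
Inserting the epenthetic vowel yields /b/ → /bu/, /p/ → /pu/.

ʒubupu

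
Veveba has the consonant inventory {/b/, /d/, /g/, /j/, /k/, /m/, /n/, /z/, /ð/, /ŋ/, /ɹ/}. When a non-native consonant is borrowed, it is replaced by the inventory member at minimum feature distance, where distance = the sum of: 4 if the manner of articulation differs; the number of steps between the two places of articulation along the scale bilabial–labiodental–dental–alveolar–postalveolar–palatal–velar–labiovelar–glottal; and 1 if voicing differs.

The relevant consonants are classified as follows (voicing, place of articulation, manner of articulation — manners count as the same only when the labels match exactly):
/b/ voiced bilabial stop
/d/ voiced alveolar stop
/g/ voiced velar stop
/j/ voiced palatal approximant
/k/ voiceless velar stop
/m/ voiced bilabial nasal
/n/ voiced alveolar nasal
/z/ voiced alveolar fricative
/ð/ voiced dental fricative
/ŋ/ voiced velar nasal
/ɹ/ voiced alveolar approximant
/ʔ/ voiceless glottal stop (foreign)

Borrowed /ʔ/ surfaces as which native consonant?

k

/k/ is closest: same manner (stop), place distance 2 (glottal→velar), same voicing; total 2. Next closest is /g/ at distance 3.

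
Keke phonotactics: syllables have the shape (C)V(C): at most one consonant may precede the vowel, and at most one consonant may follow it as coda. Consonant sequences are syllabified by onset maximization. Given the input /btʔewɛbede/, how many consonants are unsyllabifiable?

2

Under (C)V(C), the unsyllabifiable consonants are /b/, /t/ (at most one coda consonant is licensed; onsets are limited to one consonant).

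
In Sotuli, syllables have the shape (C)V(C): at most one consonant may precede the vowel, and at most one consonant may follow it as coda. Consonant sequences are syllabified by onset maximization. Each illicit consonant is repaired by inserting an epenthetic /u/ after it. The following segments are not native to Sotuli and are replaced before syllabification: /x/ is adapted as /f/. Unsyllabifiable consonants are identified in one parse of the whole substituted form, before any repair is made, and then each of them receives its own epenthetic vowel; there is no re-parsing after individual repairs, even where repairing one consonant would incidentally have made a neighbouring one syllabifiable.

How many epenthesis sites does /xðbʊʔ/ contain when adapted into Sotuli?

2

After substitution the input is /fðbʊʔ/.
The unsyllabifiable consonants are /f/, /ð/; each receives one epenthetic vowel.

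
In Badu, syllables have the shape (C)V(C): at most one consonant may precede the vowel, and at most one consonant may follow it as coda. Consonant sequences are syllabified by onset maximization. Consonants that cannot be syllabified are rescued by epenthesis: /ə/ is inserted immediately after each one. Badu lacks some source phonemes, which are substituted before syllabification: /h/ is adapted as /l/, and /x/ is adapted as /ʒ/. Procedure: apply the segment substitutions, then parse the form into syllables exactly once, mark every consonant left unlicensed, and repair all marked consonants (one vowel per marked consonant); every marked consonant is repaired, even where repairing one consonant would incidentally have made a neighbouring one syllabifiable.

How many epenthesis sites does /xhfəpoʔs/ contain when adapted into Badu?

3

After substitution the input is /ʒlfəpoʔs/.
The unsyllabifiable consonants are /ʒ/, /l/, /s/; each receives one epenthetic vowel.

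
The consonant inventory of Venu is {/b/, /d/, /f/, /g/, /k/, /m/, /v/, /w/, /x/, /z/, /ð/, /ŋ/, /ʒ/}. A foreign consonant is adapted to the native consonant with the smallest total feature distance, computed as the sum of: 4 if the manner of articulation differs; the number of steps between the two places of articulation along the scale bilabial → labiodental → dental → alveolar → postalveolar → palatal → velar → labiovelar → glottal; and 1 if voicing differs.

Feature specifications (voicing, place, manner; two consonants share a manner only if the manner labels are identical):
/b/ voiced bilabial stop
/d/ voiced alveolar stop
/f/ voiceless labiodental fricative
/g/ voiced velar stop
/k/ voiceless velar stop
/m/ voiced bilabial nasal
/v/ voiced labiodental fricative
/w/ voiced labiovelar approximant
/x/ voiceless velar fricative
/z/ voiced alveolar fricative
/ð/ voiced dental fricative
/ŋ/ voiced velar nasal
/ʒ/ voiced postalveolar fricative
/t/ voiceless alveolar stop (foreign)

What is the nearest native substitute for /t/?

/d/ is closest: same manner (stop), place distance 0 (alveolar→alveolar), voicing differs (+1); total 1. Next closest is /k/ at distance 3.

d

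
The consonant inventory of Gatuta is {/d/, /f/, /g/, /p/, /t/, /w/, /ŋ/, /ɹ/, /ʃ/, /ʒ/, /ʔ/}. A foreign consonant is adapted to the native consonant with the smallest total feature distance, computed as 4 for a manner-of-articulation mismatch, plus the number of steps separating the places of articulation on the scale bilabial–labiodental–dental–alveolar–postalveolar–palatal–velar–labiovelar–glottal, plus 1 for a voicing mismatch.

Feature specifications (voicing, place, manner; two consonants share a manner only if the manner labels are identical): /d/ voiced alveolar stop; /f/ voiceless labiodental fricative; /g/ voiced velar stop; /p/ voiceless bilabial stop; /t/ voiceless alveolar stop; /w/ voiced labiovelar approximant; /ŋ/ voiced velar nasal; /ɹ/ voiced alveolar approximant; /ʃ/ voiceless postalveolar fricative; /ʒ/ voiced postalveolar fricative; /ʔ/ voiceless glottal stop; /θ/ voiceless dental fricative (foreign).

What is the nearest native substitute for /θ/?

f

/f/ is closest: same manner (fricative), place distance 1 (dental→labiodental), same voicing; total 1. Next closest is /ʃ/ at distance 2.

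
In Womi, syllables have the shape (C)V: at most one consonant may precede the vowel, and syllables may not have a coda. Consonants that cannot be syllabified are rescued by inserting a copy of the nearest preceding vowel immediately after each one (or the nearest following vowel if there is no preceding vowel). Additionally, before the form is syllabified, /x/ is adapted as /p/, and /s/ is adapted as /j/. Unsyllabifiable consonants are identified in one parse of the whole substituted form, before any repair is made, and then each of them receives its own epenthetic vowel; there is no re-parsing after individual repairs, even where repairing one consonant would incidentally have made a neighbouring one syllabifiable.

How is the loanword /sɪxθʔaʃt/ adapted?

Substitution: /s/ → /j/, /x/ → /p/, giving /jɪpθʔaʃt/.
Syllabifying with onset maximization leaves /p/, /θ/, /ʃ/, /t/ stranded (no codas are permitted; onsets are limited to one consonant).
Each unlicensed consonant becomes the onset of a new syllable: /p/ → /pɪ/, /θ/ → /θɪ/, /ʃ/ → /ʃa/, /t/ → /ta/.

jɪpɪθɪʔaʃata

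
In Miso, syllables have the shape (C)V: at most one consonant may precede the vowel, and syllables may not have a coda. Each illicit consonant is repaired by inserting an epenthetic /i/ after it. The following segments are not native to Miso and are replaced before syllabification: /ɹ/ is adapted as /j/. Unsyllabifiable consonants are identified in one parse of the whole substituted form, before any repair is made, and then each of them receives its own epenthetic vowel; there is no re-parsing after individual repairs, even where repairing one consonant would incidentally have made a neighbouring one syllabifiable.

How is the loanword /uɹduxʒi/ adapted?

ujiduxiʒi

Substitution: /ɹ/ → /j/, giving /ujduxʒi/.
The consonants /j/, /x/ cannot be parsed into a legal (C)V syllable (no codas are permitted; onsets are limited to one consonant).
Epenthesis after each stranded consonant: /j/ → /ji/, /x/ → /xi/.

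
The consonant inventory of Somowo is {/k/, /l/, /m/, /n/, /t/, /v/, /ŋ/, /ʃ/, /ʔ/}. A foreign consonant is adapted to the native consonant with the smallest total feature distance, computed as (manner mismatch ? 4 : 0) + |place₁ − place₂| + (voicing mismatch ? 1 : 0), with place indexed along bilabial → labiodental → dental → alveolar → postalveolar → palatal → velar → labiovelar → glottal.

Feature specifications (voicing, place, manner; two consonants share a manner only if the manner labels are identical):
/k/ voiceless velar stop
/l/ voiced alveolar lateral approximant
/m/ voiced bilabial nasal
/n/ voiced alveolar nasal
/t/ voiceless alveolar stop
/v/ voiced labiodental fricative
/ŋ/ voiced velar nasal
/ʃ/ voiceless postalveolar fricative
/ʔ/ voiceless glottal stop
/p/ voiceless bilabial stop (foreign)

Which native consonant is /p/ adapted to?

t

/t/ is closest: same manner (stop), place distance 3 (bilabial→alveolar), same voicing; total 3. Next closest is /m/ at distance 5.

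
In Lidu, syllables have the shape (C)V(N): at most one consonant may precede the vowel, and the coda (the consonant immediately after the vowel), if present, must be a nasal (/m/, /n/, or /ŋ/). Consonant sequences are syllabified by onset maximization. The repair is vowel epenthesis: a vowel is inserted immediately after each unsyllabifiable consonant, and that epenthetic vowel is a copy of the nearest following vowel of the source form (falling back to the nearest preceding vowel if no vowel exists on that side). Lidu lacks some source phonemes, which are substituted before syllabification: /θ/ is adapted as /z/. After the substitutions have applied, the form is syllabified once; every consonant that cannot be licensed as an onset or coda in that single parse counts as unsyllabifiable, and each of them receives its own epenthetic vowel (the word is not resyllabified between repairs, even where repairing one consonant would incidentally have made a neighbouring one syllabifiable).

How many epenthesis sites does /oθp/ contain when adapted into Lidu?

2

After substitution the input is /ozp/.
The unsyllabifiable consonants are /z/, /p/; each receives one epenthetic vowel.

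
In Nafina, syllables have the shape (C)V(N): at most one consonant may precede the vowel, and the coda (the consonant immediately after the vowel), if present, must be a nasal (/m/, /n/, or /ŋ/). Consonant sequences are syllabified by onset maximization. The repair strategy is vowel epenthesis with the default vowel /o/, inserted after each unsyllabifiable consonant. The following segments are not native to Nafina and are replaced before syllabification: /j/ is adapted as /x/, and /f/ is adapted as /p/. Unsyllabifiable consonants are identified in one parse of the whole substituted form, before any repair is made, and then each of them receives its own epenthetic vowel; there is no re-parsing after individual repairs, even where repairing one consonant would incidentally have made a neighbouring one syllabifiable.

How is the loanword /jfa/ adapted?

xopa

Substitution: /j/ → /x/, /f/ → /p/, giving /xpa/.
The consonants /x/ cannot be parsed into a legal (C)V(N) syllable (only a nasal (/m/, /n/, or /ŋ/) is licensed in coda position; onsets are limited to one consonant).
Epenthesis after each stranded consonant: /x/ → /xo/.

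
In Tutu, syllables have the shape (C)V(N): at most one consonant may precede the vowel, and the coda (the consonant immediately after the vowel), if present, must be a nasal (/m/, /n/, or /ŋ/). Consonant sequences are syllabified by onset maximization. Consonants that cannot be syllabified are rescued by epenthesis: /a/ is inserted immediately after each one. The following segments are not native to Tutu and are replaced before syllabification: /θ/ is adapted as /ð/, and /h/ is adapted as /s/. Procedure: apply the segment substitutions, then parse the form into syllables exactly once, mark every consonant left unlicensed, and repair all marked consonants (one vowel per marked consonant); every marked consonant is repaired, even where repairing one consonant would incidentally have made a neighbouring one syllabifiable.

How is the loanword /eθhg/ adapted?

Substitution: /θ/ → /ð/, /h/ → /s/, giving /eðsg/.
Syllabifying with onset maximization leaves /ð/, /s/, /g/ stranded (only a nasal (/m/, /n/, or /ŋ/) is licensed in coda position; onsets are limited to one consonant).
Epenthesis after each stranded consonant: /ð/ → /ða/, /s/ → /sa/, /g/ → /ga/.

eðasaga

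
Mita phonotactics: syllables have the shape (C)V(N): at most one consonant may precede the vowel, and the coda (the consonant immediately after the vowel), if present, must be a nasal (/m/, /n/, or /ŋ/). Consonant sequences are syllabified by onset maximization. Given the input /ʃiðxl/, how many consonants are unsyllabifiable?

Under (C)V(N), the unsyllabifiable consonants are /ð/, /x/, /l/ (only a nasal (/m/, /n/, or /ŋ/) is licensed in coda position; onsets are limited to one consonant).

3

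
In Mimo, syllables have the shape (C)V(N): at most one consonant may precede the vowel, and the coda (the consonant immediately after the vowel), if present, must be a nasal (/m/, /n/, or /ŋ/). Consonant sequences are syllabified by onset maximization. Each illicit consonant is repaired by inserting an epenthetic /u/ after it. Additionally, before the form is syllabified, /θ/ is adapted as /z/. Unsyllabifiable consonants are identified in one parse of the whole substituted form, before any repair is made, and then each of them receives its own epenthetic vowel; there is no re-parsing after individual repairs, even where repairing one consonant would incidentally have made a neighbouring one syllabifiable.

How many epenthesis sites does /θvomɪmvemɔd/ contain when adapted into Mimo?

After substitution the input is /zvomɪmvemɔd/.
The unsyllabifiable consonants are /z/, /d/; each receives one epenthetic vowel.

2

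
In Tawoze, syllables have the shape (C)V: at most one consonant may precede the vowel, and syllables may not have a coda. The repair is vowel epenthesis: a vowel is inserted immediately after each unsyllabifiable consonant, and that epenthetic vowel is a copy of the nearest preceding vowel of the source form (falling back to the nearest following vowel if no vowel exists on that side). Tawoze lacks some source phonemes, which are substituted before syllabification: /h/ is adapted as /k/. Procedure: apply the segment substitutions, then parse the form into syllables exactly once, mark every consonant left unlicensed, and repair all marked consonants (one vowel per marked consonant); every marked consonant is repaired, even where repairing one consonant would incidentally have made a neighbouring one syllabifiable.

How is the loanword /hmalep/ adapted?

kamalepe

Substitution: /h/ → /k/, giving /kmalep/.
Under (C)V, the unsyllabifiable consonants are /k/, /p/ (no codas are permitted; onsets are limited to one consonant).
Epenthesis after each stranded consonant: /k/ → /ka/, /p/ → /pe/.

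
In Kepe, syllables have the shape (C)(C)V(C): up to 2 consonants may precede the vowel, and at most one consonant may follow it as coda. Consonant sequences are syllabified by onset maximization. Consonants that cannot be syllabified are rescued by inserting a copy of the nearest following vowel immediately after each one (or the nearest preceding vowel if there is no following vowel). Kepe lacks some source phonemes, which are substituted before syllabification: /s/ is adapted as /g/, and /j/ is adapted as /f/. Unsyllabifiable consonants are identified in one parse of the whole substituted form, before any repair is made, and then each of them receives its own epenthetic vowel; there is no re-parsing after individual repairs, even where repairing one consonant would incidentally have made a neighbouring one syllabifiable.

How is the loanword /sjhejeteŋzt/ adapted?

gefhefeteŋzete

Substitution: /s/ → /g/, /j/ → /f/, giving /gfhefeteŋzt/.
Under (C)(C)V(C), the unsyllabifiable consonants are /g/, /z/, /t/ (at most one coda consonant is licensed; onsets may contain at most 2 consonants).
Each unlicensed consonant becomes the onset of a new syllable: /g/ → /ge/, /z/ → /ze/, /t/ → /te/.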